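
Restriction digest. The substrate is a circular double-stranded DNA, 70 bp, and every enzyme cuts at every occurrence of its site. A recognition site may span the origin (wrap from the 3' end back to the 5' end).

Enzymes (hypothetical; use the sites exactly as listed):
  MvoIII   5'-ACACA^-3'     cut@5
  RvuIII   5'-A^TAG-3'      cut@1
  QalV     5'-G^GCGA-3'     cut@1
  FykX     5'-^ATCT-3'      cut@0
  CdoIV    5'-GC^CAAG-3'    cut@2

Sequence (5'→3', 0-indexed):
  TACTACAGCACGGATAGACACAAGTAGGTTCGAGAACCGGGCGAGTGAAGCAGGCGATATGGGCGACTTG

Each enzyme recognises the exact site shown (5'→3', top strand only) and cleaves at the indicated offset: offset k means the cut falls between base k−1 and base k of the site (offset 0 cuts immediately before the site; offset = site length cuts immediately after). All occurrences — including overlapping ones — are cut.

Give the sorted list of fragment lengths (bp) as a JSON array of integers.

Site scan:
  MvoIII ACACA/5: at [17] ⇒ [22]
  RvuIII ATAG/1: at [13] ⇒ [14]
  QalV GGCGA/1: at [39, 52, 61] ⇒ [40, 53, 62]
  FykX (ATCT, off=0): no sites
  CdoIV (GCCAAG, off=2): no sites

All cut coordinates (distinct, sorted): [14, 22, 40, 53, 62]

Fragments:
  14→22: 8 bp
  22→40: 18 bp
  40→53: 13 bp
  53→62: 9 bp
  62→14 (wrap): 70-62+14 = 22 bp

[8,9,13,18,22]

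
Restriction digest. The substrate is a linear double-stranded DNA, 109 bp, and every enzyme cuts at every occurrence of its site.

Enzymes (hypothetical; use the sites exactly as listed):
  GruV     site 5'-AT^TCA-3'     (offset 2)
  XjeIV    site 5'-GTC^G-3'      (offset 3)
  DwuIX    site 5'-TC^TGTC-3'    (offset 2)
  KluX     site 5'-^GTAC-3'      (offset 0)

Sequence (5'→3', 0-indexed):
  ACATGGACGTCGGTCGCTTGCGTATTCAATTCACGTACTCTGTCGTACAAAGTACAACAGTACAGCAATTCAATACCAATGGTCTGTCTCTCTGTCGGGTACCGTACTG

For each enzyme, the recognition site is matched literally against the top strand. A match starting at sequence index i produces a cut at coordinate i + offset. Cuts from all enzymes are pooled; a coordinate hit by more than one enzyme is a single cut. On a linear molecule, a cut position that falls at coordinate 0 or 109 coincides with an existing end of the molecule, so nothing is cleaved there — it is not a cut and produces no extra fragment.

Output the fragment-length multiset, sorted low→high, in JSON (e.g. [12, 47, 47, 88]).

[2,4,4,4,4,5,5,6,6,7,8,8,10,10,11,15]

Site scan:
  GruV (ATTCA, off=2): starts [23, 28, 67] → cuts [25, 30, 69]
  XjeIV (GTCG, off=3): starts [8, 12, 41, 93] → cuts [11, 15, 44, 96]
  DwuIX (TCTGTC, off=2): starts [38, 82, 90] → cuts [40, 84, 92]
  KluX (GTAC, off=0): starts [34, 44, 51, 59, 98, 103] → cuts [34, 44, 51, 59, 98, 103]

Pooled cuts: [11, 15, 25, 30, 34, 40, 44, 51, 59, 69, 84, 92, 96, 98, 103]

Fragment lengths:
  [0,11): 11 bp
  [11,15): 4 bp
  [15,25): 10 bp
  [25,30): 5 bp
  [30,34): 4 bp
  [34,40): 6 bp
  [40,44): 4 bp
  [44,51): 7 bp
  [51,59): 8 bp
  [59,69): 10 bp
  [69,84): 15 bp
  [84,92): 8 bp
  [92,96): 4 bp
  [96,98): 2 bp
  [98,103): 5 bp
  [103,109): 6 bp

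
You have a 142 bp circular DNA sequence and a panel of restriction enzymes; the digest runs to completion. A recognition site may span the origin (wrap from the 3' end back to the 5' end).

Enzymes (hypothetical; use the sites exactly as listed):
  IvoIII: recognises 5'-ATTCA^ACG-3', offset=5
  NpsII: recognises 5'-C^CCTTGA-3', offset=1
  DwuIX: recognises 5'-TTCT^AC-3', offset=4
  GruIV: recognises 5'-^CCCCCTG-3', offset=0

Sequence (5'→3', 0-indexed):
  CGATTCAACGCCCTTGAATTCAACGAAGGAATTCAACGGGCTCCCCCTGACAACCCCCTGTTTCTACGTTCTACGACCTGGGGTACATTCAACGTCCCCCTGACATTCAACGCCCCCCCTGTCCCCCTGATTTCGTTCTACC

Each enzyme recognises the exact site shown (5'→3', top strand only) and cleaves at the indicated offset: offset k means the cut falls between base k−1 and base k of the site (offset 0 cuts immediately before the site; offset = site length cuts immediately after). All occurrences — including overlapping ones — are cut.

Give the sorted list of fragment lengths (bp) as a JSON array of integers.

[4,4,5,7,7,8,10,11,11,12,13,14,17,19]

Site scan:
  IvoIII (ATTCAACG, off=5): starts [2, 17, 30, 86, 104] → cuts [7, 22, 35, 91, 109]
  NpsII (CCCTTGA, off=1): starts [10] → cuts [11]
  DwuIX (TTCTAC, off=4): starts [61, 68, 135] → cuts [65, 72, 139]
  GruIV (CCCCCTG, off=0): starts [42, 53, 95, 114, 122] → cuts [42, 53, 95, 114, 122]

All cut coordinates (distinct, sorted): [7, 11, 22, 35, 42, 53, 65, 72, 91, 95, 109, 114, 122, 139]

Fragments:
  7→11: 4 bp
  11→22: 11 bp
  22→35: 13 bp
  35→42: 7 bp
  42→53: 11 bp
  53→65: 12 bp
  65→72: 7 bp
  72→91: 19 bp
  91→95: 4 bp
  95→109: 14 bp
  109→114: 5 bp
  114→122: 8 bp
  122→139: 17 bp
  139→7 (wrap): 142-139+7 = 10 bp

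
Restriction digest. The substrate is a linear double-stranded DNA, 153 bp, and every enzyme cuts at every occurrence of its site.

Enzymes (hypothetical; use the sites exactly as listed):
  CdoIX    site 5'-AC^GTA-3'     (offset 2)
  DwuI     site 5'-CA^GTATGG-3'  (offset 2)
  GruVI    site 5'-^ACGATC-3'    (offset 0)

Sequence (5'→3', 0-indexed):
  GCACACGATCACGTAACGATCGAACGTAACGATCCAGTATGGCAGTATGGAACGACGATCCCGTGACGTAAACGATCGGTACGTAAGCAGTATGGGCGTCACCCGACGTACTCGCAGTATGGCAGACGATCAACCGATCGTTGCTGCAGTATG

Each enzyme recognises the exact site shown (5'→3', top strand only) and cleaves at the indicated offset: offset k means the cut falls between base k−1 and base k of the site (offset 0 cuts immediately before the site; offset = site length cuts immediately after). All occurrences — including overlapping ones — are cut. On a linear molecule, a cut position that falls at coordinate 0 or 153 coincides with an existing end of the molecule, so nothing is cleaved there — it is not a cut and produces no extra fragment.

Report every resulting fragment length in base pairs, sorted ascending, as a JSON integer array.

Per-enzyme occurrences:
  CdoIX (ACGTA, off=2): starts [10, 23, 65, 80, 105] → cuts [12, 25, 67, 82, 107]
  DwuI (CAGTATGG, off=2): starts [34, 42, 87, 114] → cuts [36, 44, 89, 116]
  GruVI (ACGATC, off=0): starts [4, 15, 28, 54, 71, 125] → cuts [4, 15, 28, 54, 71, 125]

All cut coordinates (distinct, sorted): [4, 12, 15, 25, 28, 36, 44, 54, 67, 71, 82, 89, 107, 116, 125]

Fragments:
  [0,4): 4 bp
  [4,12): 8 bp
  [12,15): 3 bp
  [15,25): 10 bp
  [25,28): 3 bp
  [28,36): 8 bp
  [36,44): 8 bp
  [44,54): 10 bp
  [54,67): 13 bp
  [67,71): 4 bp
  [71,82): 11 bp
  [82,89): 7 bp
  [89,107): 18 bp
  [107,116): 9 bp
  [116,125): 9 bp
  [125,153): 28 bp

[3,3,4,4,7,8,8,8,9,9,10,10,11,13,18,28]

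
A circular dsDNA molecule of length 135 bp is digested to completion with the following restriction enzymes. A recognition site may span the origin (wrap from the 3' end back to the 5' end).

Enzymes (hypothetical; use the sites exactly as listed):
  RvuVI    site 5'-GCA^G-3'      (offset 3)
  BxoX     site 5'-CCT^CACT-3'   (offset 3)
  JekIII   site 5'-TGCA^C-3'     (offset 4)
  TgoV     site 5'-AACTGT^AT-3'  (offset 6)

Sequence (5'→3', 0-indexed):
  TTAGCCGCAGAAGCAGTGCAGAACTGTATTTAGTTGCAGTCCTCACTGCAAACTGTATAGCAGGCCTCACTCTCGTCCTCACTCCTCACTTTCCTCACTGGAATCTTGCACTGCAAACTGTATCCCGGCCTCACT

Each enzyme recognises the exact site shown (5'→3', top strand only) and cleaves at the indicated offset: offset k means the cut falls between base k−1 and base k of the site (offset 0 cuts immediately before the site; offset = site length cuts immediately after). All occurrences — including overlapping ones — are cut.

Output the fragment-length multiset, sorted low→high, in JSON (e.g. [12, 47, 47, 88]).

[5,5,5,6,6,7,7,9,10,11,11,12,13,13,15]

Scan for sites:
  RvuVI (GCAG, off=3): starts [6, 12, 17, 35, 59] → cuts [9, 15, 20, 38, 62]
  BxoX (CCTCACT, off=3): starts [40, 64, 76, 83, 92, 128] → cuts [43, 67, 79, 86, 95, 131]
  JekIII (TGCAC, off=4): starts [106] → cuts [110]
  TgoV (AACTGTAT, off=6): starts [21, 50, 115] → cuts [27, 56, 121]

All cut coordinates (distinct, sorted): [9, 15, 20, 27, 38, 43, 56, 62, 67, 79, 86, 95, 110, 121, 131]

Fragments:
  9→15: 6 bp
  15→20: 5 bp
  20→27: 7 bp
  27→38: 11 bp
  38→43: 5 bp
  43→56: 13 bp
  56→62: 6 bp
  62→67: 5 bp
  67→79: 12 bp
  79→86: 7 bp
  86→95: 9 bp
  95→110: 15 bp
  110→121: 11 bp
  121→131: 10 bp
  131→9 (wrap): 135-131+9 = 13 bp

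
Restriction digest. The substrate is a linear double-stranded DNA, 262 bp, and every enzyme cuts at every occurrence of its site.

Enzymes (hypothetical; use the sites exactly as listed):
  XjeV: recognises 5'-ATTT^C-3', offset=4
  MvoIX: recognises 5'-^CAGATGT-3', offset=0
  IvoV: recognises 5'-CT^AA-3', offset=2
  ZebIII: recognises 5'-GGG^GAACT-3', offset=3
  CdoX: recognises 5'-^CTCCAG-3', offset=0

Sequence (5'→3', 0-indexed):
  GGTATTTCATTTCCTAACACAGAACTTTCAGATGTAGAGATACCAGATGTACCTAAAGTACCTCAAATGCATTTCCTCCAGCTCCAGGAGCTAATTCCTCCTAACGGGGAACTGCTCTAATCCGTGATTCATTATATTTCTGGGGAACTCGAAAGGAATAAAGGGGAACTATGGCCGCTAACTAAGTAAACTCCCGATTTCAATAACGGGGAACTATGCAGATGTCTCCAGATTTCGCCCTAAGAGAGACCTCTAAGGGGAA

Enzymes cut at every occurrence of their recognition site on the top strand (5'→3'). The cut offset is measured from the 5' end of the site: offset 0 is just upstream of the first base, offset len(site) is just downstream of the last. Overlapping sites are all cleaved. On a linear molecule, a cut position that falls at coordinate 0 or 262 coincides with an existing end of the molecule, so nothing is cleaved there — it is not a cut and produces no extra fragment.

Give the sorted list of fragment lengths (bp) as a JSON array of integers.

Per-enzyme occurrences:
  XjeV (ATTTC, off=4): starts [3, 8, 70, 135, 196, 231] → cuts [7, 12, 74, 139, 200, 235]
  MvoIX (CAGATGT, off=0): starts [28, 43, 218] → cuts [28, 43, 218]
  IvoV (CTAA, off=2): starts [13, 52, 90, 100, 116, 177, 181, 239, 252] → cuts [15, 54, 92, 102, 118, 179, 183, 241, 254]
  ZebIII (GGGGAACT, off=3): starts [105, 141, 162, 207] → cuts [108, 144, 165, 210]
  CdoX (CTCCAG, off=0): starts [75, 81, 225] → cuts [75, 81, 225]

All cut coordinates (distinct, sorted): [7, 12, 15, 28, 43, 54, 74, 75, 81, 92, 102, 108, 118, 139, 144, 165, 179, 183, 200, 210, 218, 225, 235, 241, 254]

Fragments:
  [0,7): 7 bp
  [7,12): 5 bp
  [12,15): 3 bp
  [15,28): 13 bp
  [28,43): 15 bp
  [43,54): 11 bp
  [54,74): 20 bp
  [74,75): 1 bp
  [75,81): 6 bp
  [81,92): 11 bp
  [92,102): 10 bp
  [102,108): 6 bp
  [108,118): 10 bp
  [118,139): 21 bp
  [139,144): 5 bp
  [144,165): 21 bp
  [165,179): 14 bp
  [179,183): 4 bp
  [183,200): 17 bp
  [200,210): 10 bp
  [210,218): 8 bp
  [218,225): 7 bp
  [225,235): 10 bp
  [235,241): 6 bp
  [241,254): 13 bp
  [254,262): 8 bp

[1,3,4,5,5,6,6,6,7,7,8,8,10,10,10,10,11,11,13,13,14,15,17,20,21,21]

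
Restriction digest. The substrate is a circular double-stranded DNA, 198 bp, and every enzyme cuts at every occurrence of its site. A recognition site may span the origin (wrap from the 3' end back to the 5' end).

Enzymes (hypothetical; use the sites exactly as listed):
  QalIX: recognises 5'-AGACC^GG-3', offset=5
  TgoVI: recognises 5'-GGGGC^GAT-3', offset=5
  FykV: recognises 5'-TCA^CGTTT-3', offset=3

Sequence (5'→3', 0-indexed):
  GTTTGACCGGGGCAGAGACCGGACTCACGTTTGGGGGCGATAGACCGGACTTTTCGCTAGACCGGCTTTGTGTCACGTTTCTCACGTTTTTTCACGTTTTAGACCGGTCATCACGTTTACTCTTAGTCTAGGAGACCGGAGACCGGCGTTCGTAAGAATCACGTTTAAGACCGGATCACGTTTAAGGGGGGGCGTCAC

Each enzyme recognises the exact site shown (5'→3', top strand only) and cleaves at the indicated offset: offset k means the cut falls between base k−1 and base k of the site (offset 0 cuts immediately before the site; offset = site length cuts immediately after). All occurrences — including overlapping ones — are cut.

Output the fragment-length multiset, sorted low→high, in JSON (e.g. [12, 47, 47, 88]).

Scan for sites:
  QalIX (AGACCGG, off=5): starts [15, 41, 58, 100, 132, 139, 167] → cuts [20, 46, 63, 105, 137, 144, 172]
  TgoVI (GGGGCGAT, off=5): starts [33] → cuts [38]
  FykV (TCACGTTT, off=3): starts [24, 72, 81, 91, 110, 158, 175, 194] → cuts [27, 75, 84, 94, 113, 161, 178, 197]

Pooled cuts: [20, 27, 38, 46, 63, 75, 84, 94, 105, 113, 137, 144, 161, 172, 178, 197]

Fragment lengths:
  20→27: 7 bp
  27→38: 11 bp
  38→46: 8 bp
  46→63: 17 bp
  63→75: 12 bp
  75→84: 9 bp
  84→94: 10 bp
  94→105: 11 bp
  105→113: 8 bp
  113→137: 24 bp
  137→144: 7 bp
  144→161: 17 bp
  161→172: 11 bp
  172→178: 6 bp
  178→197: 19 bp
  197→20 (wrap): 198-197+20 = 21 bp

[6,7,7,8,8,9,10,11,11,11,12,17,17,19,21,24]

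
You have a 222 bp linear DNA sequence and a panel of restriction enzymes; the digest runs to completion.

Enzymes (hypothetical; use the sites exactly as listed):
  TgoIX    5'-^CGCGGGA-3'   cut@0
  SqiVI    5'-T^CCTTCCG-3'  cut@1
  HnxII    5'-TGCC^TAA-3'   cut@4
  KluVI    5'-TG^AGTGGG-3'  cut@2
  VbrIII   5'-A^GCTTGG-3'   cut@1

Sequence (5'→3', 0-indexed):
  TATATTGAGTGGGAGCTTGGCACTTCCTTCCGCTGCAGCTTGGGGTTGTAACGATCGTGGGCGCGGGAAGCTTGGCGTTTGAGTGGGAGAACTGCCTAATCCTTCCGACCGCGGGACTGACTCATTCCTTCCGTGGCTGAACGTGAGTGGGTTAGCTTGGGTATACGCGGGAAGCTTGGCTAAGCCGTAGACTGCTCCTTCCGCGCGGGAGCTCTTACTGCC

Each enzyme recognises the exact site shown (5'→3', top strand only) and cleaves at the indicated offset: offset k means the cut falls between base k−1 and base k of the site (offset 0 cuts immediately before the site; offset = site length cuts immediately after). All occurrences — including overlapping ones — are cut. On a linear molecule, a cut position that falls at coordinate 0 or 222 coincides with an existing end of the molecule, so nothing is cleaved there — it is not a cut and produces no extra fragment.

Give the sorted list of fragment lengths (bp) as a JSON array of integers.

[4,7,7,7,8,8,9,9,11,11,12,12,15,17,19,19,23,24]

Site scan:
  TgoIX (CGCGGGA, off=0): starts [61, 109, 165, 203] → cuts [61, 109, 165, 203]
  SqiVI (TCCTTCCG, off=1): starts [24, 99, 125, 195] → cuts [25, 100, 126, 196]
  HnxII (TGCCTAA, off=4): starts [92] → cuts [96]
  KluVI (TGAGTGGG, off=2): starts [5, 79, 143] → cuts [7, 81, 145]
  VbrIII (AGCTTGG, off=1): starts [13, 36, 68, 153, 172] → cuts [14, 37, 69, 154, 173]

Pooled cuts: [7, 14, 25, 37, 61, 69, 81, 96, 100, 109, 126, 145, 154, 165, 173, 196, 203]

Fragments:
  [0,7): 7 bp
  [7,14): 7 bp
  [14,25): 11 bp
  [25,37): 12 bp
  [37,61): 24 bp
  [61,69): 8 bp
  [69,81): 12 bp
  [81,96): 15 bp
  [96,100): 4 bp
  [100,109): 9 bp
  [109,126): 17 bp
  [126,145): 19 bp
  [145,154): 9 bp
  [154,165): 11 bp
  [165,173): 8 bp
  [173,196): 23 bp
  [196,203): 7 bp
  [203,222): 19 bp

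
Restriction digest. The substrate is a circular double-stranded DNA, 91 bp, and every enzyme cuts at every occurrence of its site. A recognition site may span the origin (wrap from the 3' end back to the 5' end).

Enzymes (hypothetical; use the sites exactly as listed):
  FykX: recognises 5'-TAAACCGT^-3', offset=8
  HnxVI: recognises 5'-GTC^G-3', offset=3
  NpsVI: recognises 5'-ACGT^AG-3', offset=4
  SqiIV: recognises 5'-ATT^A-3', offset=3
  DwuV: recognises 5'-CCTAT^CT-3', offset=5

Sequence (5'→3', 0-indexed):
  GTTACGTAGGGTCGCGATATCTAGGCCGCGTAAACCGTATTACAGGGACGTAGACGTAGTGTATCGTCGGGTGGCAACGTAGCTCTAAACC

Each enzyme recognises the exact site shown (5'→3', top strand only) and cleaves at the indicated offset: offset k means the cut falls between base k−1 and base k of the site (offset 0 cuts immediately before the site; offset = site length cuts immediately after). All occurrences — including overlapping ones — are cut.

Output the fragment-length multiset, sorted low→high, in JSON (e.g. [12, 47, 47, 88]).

[3,5,6,6,10,11,12,13,25]

Site scan:
  FykX TAAACCGT/8: at [30, 85] ⇒ [2, 38]
  HnxVI GTCG/3: at [10, 65] ⇒ [13, 68]
  NpsVI ACGTAG/4: at [3, 47, 53, 76] ⇒ [7, 51, 57, 80]
  SqiIV ATTA/3: at [38] ⇒ [41]
  DwuV (CCTATCT, off=5): no sites

All cut coordinates (distinct, sorted): [2, 7, 13, 38, 41, 51, 57, 68, 80]

Fragments:
  2→7: 5 bp
  7→13: 6 bp
  13→38: 25 bp
  38→41: 3 bp
  41→51: 10 bp
  51→57: 6 bp
  57→68: 11 bp
  68→80: 12 bp
  80→2 (wrap): 91-80+2 = 13 bp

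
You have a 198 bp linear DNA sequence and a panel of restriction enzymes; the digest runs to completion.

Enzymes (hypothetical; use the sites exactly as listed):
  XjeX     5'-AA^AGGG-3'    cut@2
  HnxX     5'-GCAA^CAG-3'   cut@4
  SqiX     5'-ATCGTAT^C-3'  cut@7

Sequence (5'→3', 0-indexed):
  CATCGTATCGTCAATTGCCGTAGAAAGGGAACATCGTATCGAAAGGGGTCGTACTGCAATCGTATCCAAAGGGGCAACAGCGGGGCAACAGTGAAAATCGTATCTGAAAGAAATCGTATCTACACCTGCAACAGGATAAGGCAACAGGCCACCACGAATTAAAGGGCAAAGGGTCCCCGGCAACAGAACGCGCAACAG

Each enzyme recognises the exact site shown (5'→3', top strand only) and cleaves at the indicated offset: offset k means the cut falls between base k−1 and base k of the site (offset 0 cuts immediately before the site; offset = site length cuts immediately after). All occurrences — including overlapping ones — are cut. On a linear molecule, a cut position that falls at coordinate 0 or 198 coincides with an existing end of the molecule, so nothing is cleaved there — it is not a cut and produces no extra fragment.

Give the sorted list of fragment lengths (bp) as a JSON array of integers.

Per-enzyme occurrences:
  XjeX (AAAGGG, off=2): starts [23, 41, 67, 160, 167] → cuts [25, 43, 69, 162, 169]
  HnxX (GCAACAG, off=4): starts [73, 84, 127, 140, 179, 191] → cuts [77, 88, 131, 144, 183, 195]
  SqiX (ATCGTATC, off=7): starts [1, 32, 58, 96, 112] → cuts [8, 39, 65, 103, 119]

Pooled cuts: [8, 25, 39, 43, 65, 69, 77, 88, 103, 119, 131, 144, 162, 169, 183, 195]

Fragments:
  [0,8): 8 bp
  [8,25): 17 bp
  [25,39): 14 bp
  [39,43): 4 bp
  [43,65): 22 bp
  [65,69): 4 bp
  [69,77): 8 bp
  [77,88): 11 bp
  [88,103): 15 bp
  [103,119): 16 bp
  [119,131): 12 bp
  [131,144): 13 bp
  [144,162): 18 bp
  [162,169): 7 bp
  [169,183): 14 bp
  [183,195): 12 bp
  [195,198): 3 bp

[3,4,4,7,8,8,11,12,12,13,14,14,15,16,17,18,22]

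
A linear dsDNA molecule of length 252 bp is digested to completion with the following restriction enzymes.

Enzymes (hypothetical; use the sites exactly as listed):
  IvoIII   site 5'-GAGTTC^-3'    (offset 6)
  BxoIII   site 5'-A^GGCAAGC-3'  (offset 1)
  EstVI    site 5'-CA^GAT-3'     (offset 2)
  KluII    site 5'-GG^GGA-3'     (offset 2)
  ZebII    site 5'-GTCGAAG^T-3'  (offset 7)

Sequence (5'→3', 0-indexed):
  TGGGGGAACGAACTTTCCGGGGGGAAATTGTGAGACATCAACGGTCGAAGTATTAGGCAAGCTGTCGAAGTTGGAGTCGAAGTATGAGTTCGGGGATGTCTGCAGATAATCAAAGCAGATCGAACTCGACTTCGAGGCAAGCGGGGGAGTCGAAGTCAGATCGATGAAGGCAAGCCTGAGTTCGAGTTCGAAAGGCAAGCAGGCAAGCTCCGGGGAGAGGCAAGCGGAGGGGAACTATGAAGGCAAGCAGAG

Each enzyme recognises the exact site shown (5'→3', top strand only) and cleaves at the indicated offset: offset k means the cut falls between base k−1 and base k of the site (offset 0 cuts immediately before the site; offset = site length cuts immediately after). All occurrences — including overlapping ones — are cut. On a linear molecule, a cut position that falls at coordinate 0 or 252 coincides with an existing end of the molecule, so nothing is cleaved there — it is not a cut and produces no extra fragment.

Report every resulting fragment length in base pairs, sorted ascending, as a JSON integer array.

Site scan:
  IvoIII GAGTTC/6: at [85, 177, 183] ⇒ [91, 183, 189]
  BxoIII AGGCAAGC/1: at [54, 134, 167, 192, 200, 217, 240] ⇒ [55, 135, 168, 193, 201, 218, 241]
  EstVI CAGAT/2: at [102, 115, 156] ⇒ [104, 117, 158]
  KluII GGGGA/2: at [2, 20, 91, 143, 211, 228] ⇒ [4, 22, 93, 145, 213, 230]
  ZebII GTCGAAGT/7: at [43, 63, 75, 148] ⇒ [50, 70, 82, 155]

Pooled cuts: [4, 22, 50, 55, 70, 82, 91, 93, 104, 117, 135, 145, 155, 158, 168, 183, 189, 193, 201, 213, 218, 230, 241]

Fragments:
  [0,4): 4 bp
  [4,22): 18 bp
  [22,50): 28 bp
  [50,55): 5 bp
  [55,70): 15 bp
  [70,82): 12 bp
  [82,91): 9 bp
  [91,93): 2 bp
  [93,104): 11 bp
  [104,117): 13 bp
  [117,135): 18 bp
  [135,145): 10 bp
  [145,155): 10 bp
  [155,158): 3 bp
  [158,168): 10 bp
  [168,183): 15 bp
  [183,189): 6 bp
  [189,193): 4 bp
  [193,201): 8 bp
  [201,213): 12 bp
  [213,218): 5 bp
  [218,230): 12 bp
  [230,241): 11 bp
  [241,252): 11 bp

[2,3,4,4,5,5,6,8,9,10,10,10,11,11,11,12,12,12,13,15,15,18,18,28]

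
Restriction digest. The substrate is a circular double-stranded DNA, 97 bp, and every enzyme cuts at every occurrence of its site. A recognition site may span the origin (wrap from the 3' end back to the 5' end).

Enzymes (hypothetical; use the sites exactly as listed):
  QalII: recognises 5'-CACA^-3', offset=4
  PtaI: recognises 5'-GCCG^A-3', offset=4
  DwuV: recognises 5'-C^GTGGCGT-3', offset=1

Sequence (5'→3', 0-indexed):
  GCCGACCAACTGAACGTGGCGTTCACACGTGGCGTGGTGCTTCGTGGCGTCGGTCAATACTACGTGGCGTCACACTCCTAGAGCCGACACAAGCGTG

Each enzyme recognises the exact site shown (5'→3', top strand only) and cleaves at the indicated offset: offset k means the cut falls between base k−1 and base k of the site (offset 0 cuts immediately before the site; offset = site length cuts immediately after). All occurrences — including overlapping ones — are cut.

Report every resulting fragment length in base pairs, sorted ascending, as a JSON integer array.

Scan for sites:
  QalII CACA/4: at [23, 70, 87] ⇒ [27, 74, 91]
  PtaI GCCGA/4: at [0, 82] ⇒ [4, 86]
  DwuV CGTGGCGT/1: at [14, 27, 42, 62] ⇒ [15, 28, 43, 63]

Pooled cuts: [4, 15, 27, 28, 43, 63, 74, 86, 91]

Fragment lengths:
  4→15: 11 bp
  15→27: 12 bp
  27→28: 1 bp
  28→43: 15 bp
  43→63: 20 bp
  63→74: 11 bp
  74→86: 12 bp
  86→91: 5 bp
  91→4 (wrap): 97-91+4 = 10 bp

[1,5,10,11,11,12,12,15,20]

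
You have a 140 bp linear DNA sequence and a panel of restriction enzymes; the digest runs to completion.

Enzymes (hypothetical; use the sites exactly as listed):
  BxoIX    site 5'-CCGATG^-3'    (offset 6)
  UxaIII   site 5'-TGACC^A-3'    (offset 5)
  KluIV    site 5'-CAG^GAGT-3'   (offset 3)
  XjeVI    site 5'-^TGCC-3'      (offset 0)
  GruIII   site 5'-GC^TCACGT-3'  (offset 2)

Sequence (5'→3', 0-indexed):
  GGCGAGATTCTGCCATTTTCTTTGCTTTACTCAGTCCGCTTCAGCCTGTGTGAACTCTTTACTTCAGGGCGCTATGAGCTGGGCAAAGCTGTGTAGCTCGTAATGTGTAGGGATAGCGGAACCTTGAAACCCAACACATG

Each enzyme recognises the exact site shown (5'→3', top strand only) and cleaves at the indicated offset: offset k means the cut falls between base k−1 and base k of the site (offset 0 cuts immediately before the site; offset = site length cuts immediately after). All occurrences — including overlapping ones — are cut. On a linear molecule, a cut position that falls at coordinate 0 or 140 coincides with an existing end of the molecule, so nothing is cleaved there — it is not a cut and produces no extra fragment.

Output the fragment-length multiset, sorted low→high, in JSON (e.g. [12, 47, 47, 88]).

Scan for sites:
  BxoIX (CCGATG, off=6): no sites
  UxaIII (TGACCA, off=5): no sites
  KluIV (CAGGAGT, off=3): no sites
  XjeVI (TGCC, off=0): starts [10] → cuts [10]
  GruIII (GCTCACGT, off=2): no sites

All cut coordinates (distinct, sorted): [10]

Fragments:
  [0,10): 10 bp
  [10,140): 130 bp

[10,130]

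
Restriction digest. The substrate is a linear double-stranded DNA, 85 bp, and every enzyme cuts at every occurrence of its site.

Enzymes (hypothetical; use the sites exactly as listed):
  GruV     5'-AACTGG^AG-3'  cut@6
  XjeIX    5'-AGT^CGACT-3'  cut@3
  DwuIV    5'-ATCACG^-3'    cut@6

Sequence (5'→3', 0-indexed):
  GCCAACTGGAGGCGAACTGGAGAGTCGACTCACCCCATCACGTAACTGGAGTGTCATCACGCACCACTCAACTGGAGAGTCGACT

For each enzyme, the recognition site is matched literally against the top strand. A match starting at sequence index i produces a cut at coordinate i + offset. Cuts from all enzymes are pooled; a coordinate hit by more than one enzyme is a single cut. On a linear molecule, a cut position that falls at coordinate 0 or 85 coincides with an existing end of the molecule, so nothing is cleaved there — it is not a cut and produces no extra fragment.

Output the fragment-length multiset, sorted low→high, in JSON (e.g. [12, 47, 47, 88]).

Scan for sites:
  GruV AACTGGAG/6: at [3, 14, 43, 69] ⇒ [9, 20, 49, 75]
  XjeIX AGTCGACT/3: at [22, 77] ⇒ [25, 80]
  DwuIV ATCACG/6: at [36, 55] ⇒ [42, 61]

All cut coordinates (distinct, sorted): [9, 20, 25, 42, 49, 61, 75, 80]

Fragments:
  [0,9): 9 bp
  [9,20): 11 bp
  [20,25): 5 bp
  [25,42): 17 bp
  [42,49): 7 bp
  [49,61): 12 bp
  [61,75): 14 bp
  [75,80): 5 bp
  [80,85): 5 bp

[5,5,5,7,9,11,12,14,17]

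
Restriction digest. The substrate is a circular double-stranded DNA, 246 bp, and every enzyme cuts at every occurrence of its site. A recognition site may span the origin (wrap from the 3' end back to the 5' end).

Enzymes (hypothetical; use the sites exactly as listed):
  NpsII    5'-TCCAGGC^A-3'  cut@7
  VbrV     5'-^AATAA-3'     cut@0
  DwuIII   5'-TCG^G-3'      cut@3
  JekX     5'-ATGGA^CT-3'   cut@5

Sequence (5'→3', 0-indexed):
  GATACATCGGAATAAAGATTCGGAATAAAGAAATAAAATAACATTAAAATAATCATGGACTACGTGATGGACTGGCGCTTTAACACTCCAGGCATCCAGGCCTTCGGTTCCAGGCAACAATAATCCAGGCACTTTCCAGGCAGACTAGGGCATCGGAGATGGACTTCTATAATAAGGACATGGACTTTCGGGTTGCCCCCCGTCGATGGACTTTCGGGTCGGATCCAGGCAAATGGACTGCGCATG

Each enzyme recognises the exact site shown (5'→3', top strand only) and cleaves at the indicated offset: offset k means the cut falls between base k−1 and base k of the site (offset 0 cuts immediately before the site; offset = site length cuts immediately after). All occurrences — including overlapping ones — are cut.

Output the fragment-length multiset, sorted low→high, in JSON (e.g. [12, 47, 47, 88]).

Site scan:
  NpsII TCCAGGCA/7: at [86, 108, 123, 134, 223] ⇒ [93, 115, 130, 141, 230]
  VbrV AATAA/0: at [10, 23, 31, 36, 47, 118, 170] ⇒ [10, 23, 31, 36, 47, 118, 170]
  DwuIII TCGG/3: at [6, 19, 103, 152, 187, 213, 218] ⇒ [9, 22, 106, 155, 190, 216, 221]
  JekX ATGGACT/5: at [54, 66, 158, 179, 205, 232] ⇒ [59, 71, 163, 184, 210, 237]

All cut coordinates (distinct, sorted): [9, 10, 22, 23, 31, 36, 47, 59, 71, 93, 106, 115, 118, 130, 141, 155, 163, 170, 184, 190, 210, 216, 221, 230, 237]

Fragments:
  9→10: 1 bp
  10→22: 12 bp
  22→23: 1 bp
  23→31: 8 bp
  31→36: 5 bp
  36→47: 11 bp
  47→59: 12 bp
  59→71: 12 bp
  71→93: 22 bp
  93→106: 13 bp
  106→115: 9 bp
  115→118: 3 bp
  118→130: 12 bp
  130→141: 11 bp
  141→155: 14 bp
  155→163: 8 bp
  163→170: 7 bp
  170→184: 14 bp
  184→190: 6 bp
  190→210: 20 bp
  210→216: 6 bp
  216→221: 5 bp
  221→230: 9 bp
  230→237: 7 bp
  237→9 (wrap): 246-237+9 = 18 bp

[1,1,3,5,5,6,6,7,7,8,8,9,9,11,11,12,12,12,12,13,14,14,18,20,22]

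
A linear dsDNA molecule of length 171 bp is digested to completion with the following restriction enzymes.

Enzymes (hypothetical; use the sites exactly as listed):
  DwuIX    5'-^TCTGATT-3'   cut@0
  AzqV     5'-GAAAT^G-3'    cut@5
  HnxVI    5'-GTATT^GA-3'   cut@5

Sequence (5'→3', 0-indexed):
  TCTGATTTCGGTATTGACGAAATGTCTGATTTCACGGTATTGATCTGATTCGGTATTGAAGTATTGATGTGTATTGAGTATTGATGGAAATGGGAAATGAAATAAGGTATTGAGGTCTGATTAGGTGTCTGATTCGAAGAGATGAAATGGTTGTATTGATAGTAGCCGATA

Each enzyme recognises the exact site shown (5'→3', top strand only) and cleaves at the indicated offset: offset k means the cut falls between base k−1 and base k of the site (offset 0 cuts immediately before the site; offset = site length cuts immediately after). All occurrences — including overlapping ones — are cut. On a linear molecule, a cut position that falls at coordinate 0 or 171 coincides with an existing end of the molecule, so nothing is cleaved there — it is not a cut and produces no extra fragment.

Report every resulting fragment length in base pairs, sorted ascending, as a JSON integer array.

Scan for sites:
  DwuIX (TCTGATT, off=0): starts [0, 24, 43, 115, 127] → cuts [24, 43, 115, 127] (position 0 is a terminus of the linear molecule — no cut)
  AzqV (GAAATG, off=5): starts [18, 86, 93, 143] → cuts [23, 91, 98, 148]
  HnxVI (GTATTGA, off=5): starts [10, 36, 52, 60, 70, 77, 106, 152] → cuts [15, 41, 57, 65, 75, 82, 111, 157]

Pooled cuts: [15, 23, 24, 41, 43, 57, 65, 75, 82, 91, 98, 111, 115, 127, 148, 157]

Fragment lengths:
  [0,15): 15 bp
  [15,23): 8 bp
  [23,24): 1 bp
  [24,41): 17 bp
  [41,43): 2 bp
  [43,57): 14 bp
  [57,65): 8 bp
  [65,75): 10 bp
  [75,82): 7 bp
  [82,91): 9 bp
  [91,98): 7 bp
  [98,111): 13 bp
  [111,115): 4 bp
  [115,127): 12 bp
  [127,148): 21 bp
  [148,157): 9 bp
  [157,171): 14 bp

[1,2,4,7,7,8,8,9,9,10,12,13,14,14,15,17,21]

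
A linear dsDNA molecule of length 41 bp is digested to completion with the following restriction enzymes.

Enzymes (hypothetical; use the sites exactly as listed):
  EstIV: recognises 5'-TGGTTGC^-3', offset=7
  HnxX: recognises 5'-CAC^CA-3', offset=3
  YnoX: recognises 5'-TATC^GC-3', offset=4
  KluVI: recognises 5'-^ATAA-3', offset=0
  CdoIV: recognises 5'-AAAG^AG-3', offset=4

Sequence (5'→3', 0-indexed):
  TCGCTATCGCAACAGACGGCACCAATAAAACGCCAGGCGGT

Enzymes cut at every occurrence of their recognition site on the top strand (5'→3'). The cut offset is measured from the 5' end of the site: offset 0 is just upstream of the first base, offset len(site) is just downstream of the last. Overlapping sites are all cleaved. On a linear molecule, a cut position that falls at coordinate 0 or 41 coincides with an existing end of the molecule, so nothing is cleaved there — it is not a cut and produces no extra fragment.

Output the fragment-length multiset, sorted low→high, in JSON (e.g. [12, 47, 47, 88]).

Per-enzyme occurrences:
  EstIV (TGGTTGC, off=7): no sites
  HnxX CACCA/3: at [19] ⇒ [22]
  YnoX TATCGC/4: at [4] ⇒ [8]
  KluVI ATAA/0: at [24] ⇒ [24]
  CdoIV (AAAGAG, off=4): no sites

Pooled cuts: [8, 22, 24]

Fragments:
  [0,8): 8 bp
  [8,22): 14 bp
  [22,24): 2 bp
  [24,41): 17 bp

[2,8,14,17]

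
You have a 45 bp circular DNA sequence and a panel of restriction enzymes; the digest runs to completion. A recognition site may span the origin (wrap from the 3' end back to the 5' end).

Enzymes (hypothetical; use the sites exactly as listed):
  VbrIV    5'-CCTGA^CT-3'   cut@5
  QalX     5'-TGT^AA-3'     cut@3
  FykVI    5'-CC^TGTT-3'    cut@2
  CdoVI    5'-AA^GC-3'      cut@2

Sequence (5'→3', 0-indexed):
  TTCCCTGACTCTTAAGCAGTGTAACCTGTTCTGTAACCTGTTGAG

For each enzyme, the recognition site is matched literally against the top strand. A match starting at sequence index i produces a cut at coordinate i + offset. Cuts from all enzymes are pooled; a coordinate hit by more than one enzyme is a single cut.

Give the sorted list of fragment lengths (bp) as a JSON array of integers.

Site scan:
  VbrIV CCTGACT/5: at [3] ⇒ [8]
  QalX TGTAA/3: at [19, 31] ⇒ [22, 34]
  FykVI CCTGTT/2: at [24, 36] ⇒ [26, 38]
  CdoVI AAGC/2: at [13] ⇒ [15]

Pooled cuts: [8, 15, 22, 26, 34, 38]

Fragment lengths:
  8→15: 7 bp
  15→22: 7 bp
  22→26: 4 bp
  26→34: 8 bp
  34→38: 4 bp
  38→8 (wrap): 45-38+8 = 15 bp

[4,4,7,7,8,15]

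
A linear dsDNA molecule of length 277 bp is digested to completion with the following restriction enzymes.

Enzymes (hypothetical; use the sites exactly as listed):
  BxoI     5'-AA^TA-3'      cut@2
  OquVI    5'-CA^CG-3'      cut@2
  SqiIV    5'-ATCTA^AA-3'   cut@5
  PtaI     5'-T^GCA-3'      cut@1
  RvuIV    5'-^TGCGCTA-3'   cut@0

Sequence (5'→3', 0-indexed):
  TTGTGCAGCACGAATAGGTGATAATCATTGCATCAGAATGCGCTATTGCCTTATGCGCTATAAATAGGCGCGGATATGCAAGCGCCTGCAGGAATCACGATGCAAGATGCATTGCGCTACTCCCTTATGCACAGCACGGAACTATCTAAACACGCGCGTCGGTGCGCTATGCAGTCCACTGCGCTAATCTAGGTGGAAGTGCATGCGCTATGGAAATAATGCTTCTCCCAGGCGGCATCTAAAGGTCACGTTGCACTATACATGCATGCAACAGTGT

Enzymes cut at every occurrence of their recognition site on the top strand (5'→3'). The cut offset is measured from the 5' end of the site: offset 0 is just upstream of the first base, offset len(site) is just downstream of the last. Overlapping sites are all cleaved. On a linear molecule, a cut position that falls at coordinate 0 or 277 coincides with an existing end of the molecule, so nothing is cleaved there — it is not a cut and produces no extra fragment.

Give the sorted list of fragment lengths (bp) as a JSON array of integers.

[3,4,4,4,4,4,4,4,6,7,7,8,8,9,9,10,10,10,10,11,11,12,13,13,15,15,16,21,25]

Per-enzyme occurrences:
  BxoI AATA/2: at [12, 62, 214] ⇒ [14, 64, 216]
  OquVI CACG/2: at [8, 95, 134, 150, 246] ⇒ [10, 97, 136, 152, 248]
  SqiIV ATCTAAA/5: at [143, 236] ⇒ [148, 241]
  PtaI TGCA/1: at [3, 28, 76, 86, 100, 107, 127, 169, 199, 251, 262, 266] ⇒ [4, 29, 77, 87, 101, 108, 128, 170, 200, 252, 263, 267]
  RvuIV TGCGCTA/0: at [38, 53, 112, 162, 179, 203] ⇒ [38, 53, 112, 162, 179, 203]

Pooled cuts: [4, 10, 14, 29, 38, 53, 64, 77, 87, 97, 101, 108, 112, 128, 136, 148, 152, 162, 170, 179, 200, 203, 216, 241, 248, 252, 263, 267]

Fragments:
  [0,4): 4 bp
  [4,10): 6 bp
  [10,14): 4 bp
  [14,29): 15 bp
  [29,38): 9 bp
  [38,53): 15 bp
  [53,64): 11 bp
  [64,77): 13 bp
  [77,87): 10 bp
  [87,97): 10 bp
  [97,101): 4 bp
  [101,108): 7 bp
  [108,112): 4 bp
  [112,128): 16 bp
  [128,136): 8 bp
  [136,148): 12 bp
  [148,152): 4 bp
  [152,162): 10 bp
  [162,170): 8 bp
  [170,179): 9 bp
  [179,200): 21 bp
  [200,203): 3 bp
  [203,216): 13 bp
  [216,241): 25 bp
  [241,248): 7 bp
  [248,252): 4 bp
  [252,263): 11 bp
  [263,267): 4 bp
  [267,277): 10 bp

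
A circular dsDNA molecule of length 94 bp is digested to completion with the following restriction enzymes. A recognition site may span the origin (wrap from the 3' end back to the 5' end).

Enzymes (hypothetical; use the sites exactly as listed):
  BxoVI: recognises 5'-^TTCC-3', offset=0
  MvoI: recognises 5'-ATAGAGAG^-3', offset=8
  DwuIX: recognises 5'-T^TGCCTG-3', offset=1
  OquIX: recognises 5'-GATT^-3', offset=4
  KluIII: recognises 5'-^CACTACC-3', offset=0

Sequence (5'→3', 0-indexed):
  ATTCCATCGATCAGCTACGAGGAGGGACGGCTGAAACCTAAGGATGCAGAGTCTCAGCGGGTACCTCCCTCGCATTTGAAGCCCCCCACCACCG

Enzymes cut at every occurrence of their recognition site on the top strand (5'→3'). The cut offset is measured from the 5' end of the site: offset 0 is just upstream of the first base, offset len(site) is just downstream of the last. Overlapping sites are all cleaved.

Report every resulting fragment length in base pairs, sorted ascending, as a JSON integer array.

Site scan:
  BxoVI TTCC/0: at [1] ⇒ [1]
  MvoI (ATAGAGAG, off=8): no sites
  DwuIX (TTGCCTG, off=1): no sites
  OquIX GATT/4: at [93] ⇒ [3]
  KluIII (CACTACC, off=0): no sites

All cut coordinates (distinct, sorted): [1, 3]

Fragments:
  1→3: 2 bp
  3→1 (wrap): 94-3+1 = 92 bp

[2,92]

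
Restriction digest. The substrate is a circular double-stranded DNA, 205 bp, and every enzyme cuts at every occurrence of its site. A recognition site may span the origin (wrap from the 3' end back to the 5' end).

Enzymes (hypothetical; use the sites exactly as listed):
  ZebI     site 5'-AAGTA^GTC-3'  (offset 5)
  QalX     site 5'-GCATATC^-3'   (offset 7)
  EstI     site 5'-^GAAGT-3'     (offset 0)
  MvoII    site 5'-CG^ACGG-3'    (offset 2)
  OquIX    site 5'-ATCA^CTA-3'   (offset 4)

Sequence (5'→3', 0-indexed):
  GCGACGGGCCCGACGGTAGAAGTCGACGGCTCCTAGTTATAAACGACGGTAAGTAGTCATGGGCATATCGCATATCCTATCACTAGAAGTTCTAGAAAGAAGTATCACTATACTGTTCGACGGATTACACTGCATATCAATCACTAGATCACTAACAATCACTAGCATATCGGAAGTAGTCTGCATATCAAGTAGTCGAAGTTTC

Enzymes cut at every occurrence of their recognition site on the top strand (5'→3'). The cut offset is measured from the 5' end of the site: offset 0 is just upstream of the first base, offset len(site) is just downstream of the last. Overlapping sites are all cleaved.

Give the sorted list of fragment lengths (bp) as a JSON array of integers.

Scan for sites:
  ZebI AAGTAGTC/5: at [50, 173, 189] ⇒ [55, 178, 194]
  QalX GCATATC/7: at [62, 69, 131, 164, 182] ⇒ [69, 76, 138, 171, 189]
  EstI GAAGT/0: at [18, 85, 98, 172, 197] ⇒ [18, 85, 98, 172, 197]
  MvoII CGACGG/2: at [1, 10, 23, 43, 117] ⇒ [3, 12, 25, 45, 119]
  OquIX ATCACTA/4: at [78, 103, 139, 147, 157] ⇒ [82, 107, 143, 151, 161]

All cut coordinates (distinct, sorted): [3, 12, 18, 25, 45, 55, 69, 76, 82, 85, 98, 107, 119, 138, 143, 151, 161, 171, 172, 178, 189, 194, 197]

Fragments:
  3→12: 9 bp
  12→18: 6 bp
  18→25: 7 bp
  25→45: 20 bp
  45→55: 10 bp
  55→69: 14 bp
  69→76: 7 bp
  76→82: 6 bp
  82→85: 3 bp
  85→98: 13 bp
  98→107: 9 bp
  107→119: 12 bp
  119→138: 19 bp
  138→143: 5 bp
  143→151: 8 bp
  151→161: 10 bp
  161→171: 10 bp
  171→172: 1 bp
  172→178: 6 bp
  178→189: 11 bp
  189→194: 5 bp
  194→197: 3 bp
  197→3 (wrap): 205-197+3 = 11 bp

[1,3,3,5,5,6,6,6,7,7,8,9,9,10,10,10,11,11,12,13,14,19,20]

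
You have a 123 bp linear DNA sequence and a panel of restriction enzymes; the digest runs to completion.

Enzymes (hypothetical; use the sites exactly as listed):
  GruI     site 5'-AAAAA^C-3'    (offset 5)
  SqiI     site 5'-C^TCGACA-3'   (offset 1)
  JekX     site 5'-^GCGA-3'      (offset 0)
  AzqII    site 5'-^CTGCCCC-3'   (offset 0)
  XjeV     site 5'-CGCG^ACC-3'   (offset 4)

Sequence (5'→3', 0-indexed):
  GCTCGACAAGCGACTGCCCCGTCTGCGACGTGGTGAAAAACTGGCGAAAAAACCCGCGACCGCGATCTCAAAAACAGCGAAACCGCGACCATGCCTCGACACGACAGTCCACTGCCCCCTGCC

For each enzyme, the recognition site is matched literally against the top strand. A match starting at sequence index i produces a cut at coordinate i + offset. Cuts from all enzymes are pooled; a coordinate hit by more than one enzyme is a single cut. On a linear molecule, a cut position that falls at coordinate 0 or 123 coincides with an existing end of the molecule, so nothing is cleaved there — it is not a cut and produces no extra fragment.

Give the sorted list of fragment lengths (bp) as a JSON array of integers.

[2,2,3,3,3,3,3,4,7,8,8,9,11,12,13,16,16]

Site scan:
  GruI AAAAAC/5: at [35, 47, 69] ⇒ [40, 52, 74]
  SqiI CTCGACA/1: at [1, 94] ⇒ [2, 95]
  JekX GCGA/0: at [9, 24, 43, 55, 61, 76, 84] ⇒ [9, 24, 43, 55, 61, 76, 84]
  AzqII CTGCCCC/0: at [13, 111] ⇒ [13, 111]
  XjeV CGCGACC/4: at [54, 83] ⇒ [58, 87]

Pooled cuts: [2, 9, 13, 24, 40, 43, 52, 55, 58, 61, 74, 76, 84, 87, 95, 111]

Fragments:
  [0,2): 2 bp
  [2,9): 7 bp
  [9,13): 4 bp
  [13,24): 11 bp
  [24,40): 16 bp
  [40,43): 3 bp
  [43,52): 9 bp
  [52,55): 3 bp
  [55,58): 3 bp
  [58,61): 3 bp
  [61,74): 13 bp
  [74,76): 2 bp
  [76,84): 8 bp
  [84,87): 3 bp
  [87,95): 8 bp
  [95,111): 16 bp
  [111,123): 12 bp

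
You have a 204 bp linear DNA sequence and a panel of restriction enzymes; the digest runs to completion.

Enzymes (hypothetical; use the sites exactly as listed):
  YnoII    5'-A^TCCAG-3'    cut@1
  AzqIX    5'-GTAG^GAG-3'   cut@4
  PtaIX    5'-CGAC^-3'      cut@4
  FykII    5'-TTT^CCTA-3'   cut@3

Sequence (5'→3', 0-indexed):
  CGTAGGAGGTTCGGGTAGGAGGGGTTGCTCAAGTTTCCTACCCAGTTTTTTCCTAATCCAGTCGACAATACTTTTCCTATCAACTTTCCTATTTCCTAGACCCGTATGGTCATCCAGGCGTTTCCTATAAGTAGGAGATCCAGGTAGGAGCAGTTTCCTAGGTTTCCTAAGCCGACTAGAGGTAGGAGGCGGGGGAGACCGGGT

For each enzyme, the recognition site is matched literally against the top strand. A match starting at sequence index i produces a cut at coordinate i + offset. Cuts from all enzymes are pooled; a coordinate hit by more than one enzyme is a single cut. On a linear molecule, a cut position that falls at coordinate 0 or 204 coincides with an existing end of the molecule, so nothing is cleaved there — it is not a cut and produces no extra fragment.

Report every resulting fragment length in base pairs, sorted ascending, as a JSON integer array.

Scan for sites:
  YnoII ATCCAG/1: at [55, 111, 137] ⇒ [56, 112, 138]
  AzqIX GTAGGAG/4: at [1, 14, 130, 143, 181] ⇒ [5, 18, 134, 147, 185]
  PtaIX CGAC/4: at [62, 172] ⇒ [66, 176]
  FykII TTTCCTA/3: at [33, 48, 72, 84, 91, 120, 153, 162] ⇒ [36, 51, 75, 87, 94, 123, 156, 165]

All cut coordinates (distinct, sorted): [5, 18, 36, 51, 56, 66, 75, 87, 94, 112, 123, 134, 138, 147, 156, 165, 176, 185]

Fragments:
  [0,5): 5 bp
  [5,18): 13 bp
  [18,36): 18 bp
  [36,51): 15 bp
  [51,56): 5 bp
  [56,66): 10 bp
  [66,75): 9 bp
  [75,87): 12 bp
  [87,94): 7 bp
  [94,112): 18 bp
  [112,123): 11 bp
  [123,134): 11 bp
  [134,138): 4 bp
  [138,147): 9 bp
  [147,156): 9 bp
  [156,165): 9 bp
  [165,176): 11 bp
  [176,185): 9 bp
  [185,204): 19 bp

[4,5,5,7,9,9,9,9,9,10,11,11,11,12,13,15,18,18,19]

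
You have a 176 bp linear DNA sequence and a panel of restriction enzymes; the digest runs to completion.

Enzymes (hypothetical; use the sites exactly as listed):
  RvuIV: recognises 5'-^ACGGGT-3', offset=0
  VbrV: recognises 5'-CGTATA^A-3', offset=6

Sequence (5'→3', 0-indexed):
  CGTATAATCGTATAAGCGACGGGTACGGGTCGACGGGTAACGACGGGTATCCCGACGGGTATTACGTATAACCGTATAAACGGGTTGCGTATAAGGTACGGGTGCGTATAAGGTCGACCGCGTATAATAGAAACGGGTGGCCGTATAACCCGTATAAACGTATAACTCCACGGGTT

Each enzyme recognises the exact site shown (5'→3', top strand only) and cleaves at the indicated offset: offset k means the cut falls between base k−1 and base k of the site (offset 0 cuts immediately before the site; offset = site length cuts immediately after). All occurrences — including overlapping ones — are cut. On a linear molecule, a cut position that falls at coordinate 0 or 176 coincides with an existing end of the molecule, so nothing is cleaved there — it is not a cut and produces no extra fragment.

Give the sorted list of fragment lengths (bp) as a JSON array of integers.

Site scan:
  RvuIV ACGGGT/0: at [18, 24, 32, 42, 54, 79, 97, 132, 169] ⇒ [18, 24, 32, 42, 54, 79, 97, 132, 169]
  VbrV CGTATAA/6: at [0, 8, 64, 72, 87, 104, 120, 141, 150, 158] ⇒ [6, 14, 70, 78, 93, 110, 126, 147, 156, 164]

Pooled cuts: [6, 14, 18, 24, 32, 42, 54, 70, 78, 79, 93, 97, 110, 126, 132, 147, 156, 164, 169]

Fragments:
  [0,6): 6 bp
  [6,14): 8 bp
  [14,18): 4 bp
  [18,24): 6 bp
  [24,32): 8 bp
  [32,42): 10 bp
  [42,54): 12 bp
  [54,70): 16 bp
  [70,78): 8 bp
  [78,79): 1 bp
  [79,93): 14 bp
  [93,97): 4 bp
  [97,110): 13 bp
  [110,126): 16 bp
  [126,132): 6 bp
  [132,147): 15 bp
  [147,156): 9 bp
  [156,164): 8 bp
  [164,169): 5 bp
  [169,176): 7 bp

[1,4,4,5,6,6,6,7,8,8,8,8,9,10,12,13,14,15,16,16]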